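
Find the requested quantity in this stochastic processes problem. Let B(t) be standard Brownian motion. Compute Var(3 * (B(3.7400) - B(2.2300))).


Var(alpha*(B(t)-B(s))) = alpha^2 * (t-s)
= 3^2 * (3.7400 - 2.2300)
= 9 * 1.5100
= 13.5900

13.5900


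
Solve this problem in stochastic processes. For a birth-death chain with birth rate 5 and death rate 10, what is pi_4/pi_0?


For birth-death process, pi_n/pi_0 = (lambda/mu)^n
= (5/10)^4
= 0.0625

0.0625


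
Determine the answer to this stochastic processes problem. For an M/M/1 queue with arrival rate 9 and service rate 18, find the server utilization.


rho = lambda/mu
= 9/18
= 0.5000

0.5000


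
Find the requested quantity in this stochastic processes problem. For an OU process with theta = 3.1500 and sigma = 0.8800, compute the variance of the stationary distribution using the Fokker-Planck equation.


Stationary variance = sigma^2 / (2*theta)
= 0.8800^2 / (2*3.1500)
= 0.7744 / 6.3000
= 0.1229

0.1229


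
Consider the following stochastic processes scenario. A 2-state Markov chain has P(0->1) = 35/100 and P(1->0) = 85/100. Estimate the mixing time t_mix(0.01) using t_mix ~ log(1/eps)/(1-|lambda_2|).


lambda_2 = |1 - p01 - p10| = |1 - 0.3500 - 0.8500| = 0.2000
t_mix ~ log(1/eps)/(1 - |lambda_2|)
= log(100)/(1 - 0.2000) = 4.6052/0.8000
= 5.7565

5.7565


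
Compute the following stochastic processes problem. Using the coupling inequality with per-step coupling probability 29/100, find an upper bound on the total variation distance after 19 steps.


TV distance bound <= (1-delta)^n
= (1 - 0.2900)^19
= 0.7100^19
= 0.0015

0.0015


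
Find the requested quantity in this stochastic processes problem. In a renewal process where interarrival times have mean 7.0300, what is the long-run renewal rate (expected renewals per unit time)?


Long-run renewal rate = 1/E(X)
= 1/7.0300
= 0.1422

0.1422


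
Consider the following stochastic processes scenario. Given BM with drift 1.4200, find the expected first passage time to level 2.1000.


Expected first passage time = a/mu
= 2.1000/1.4200
= 1.4789

1.4789


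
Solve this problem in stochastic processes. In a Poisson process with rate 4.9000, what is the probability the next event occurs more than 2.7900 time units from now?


P(X > t) = exp(-lambda * t)
= exp(-4.9000 * 2.7900)
= exp(-13.6710) = 1.1555e-06

1.1555e-06


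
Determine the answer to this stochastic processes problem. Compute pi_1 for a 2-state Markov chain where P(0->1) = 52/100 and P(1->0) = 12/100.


Stationary distribution: pi_0 = p10/(p01+p10), pi_1 = p01/(p01+p10)
p01 = 0.5200, p10 = 0.1200
pi_1 = 0.8125

0.8125


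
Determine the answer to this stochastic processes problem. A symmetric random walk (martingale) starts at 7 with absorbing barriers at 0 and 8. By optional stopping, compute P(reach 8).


By optional stopping theorem: E(M at tau) = M(0) = 7
P(hit 8)*8 + P(hit 0)*0 = 7
P(hit 8) = (7 - 0)/(8 - 0) = 7/8 = 0.8750

0.8750


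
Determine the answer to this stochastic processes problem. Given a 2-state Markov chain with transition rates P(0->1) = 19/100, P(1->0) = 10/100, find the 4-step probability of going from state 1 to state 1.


Computing P^4 by matrix multiplication.
P = [[0.8100, 0.1900], [0.1000, 0.9000]]
After raising P to the power 4:
P^4(1,1) = 0.7428

0.7428


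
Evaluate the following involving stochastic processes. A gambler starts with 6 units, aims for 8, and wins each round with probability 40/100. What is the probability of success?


Gambler's ruin formula:
r = q/p = 0.6000/0.4000 = 1.5000
P(win) = (1 - r^i)/(1 - r^N)
= (1 - 1.5000^6)/(1 - 1.5000^8)
= 0.4219

0.4219


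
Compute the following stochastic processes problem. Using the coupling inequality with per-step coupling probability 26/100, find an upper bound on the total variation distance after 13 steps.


TV distance bound <= (1-delta)^n
= (1 - 0.2600)^13
= 0.7400^13
= 0.0200

0.0200


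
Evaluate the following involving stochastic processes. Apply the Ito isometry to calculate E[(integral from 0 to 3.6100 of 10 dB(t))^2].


By Ito isometry: E[(int f dB)^2] = int f^2 dt
= 10^2 * 3.6100
= 100 * 3.6100 = 361.0000

361.0000


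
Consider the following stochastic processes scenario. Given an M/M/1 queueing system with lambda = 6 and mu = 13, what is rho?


rho = lambda/mu
= 6/13
= 0.4615

0.4615


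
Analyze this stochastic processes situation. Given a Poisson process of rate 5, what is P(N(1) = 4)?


P(N(t)=k) = (lambda*t)^k * exp(-lambda*t) / k!
lambda*t = 5
= 5^4 * exp(-5) / 4!
= 625 * 0.0067 / 24
= 0.1755

0.1755


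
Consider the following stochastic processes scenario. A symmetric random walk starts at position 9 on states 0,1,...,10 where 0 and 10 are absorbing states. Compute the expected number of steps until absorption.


For symmetric RW on 0,...,N with absorbing barriers, E(i) = i*(N-i)
E(9) = 9 * 1 = 9

9


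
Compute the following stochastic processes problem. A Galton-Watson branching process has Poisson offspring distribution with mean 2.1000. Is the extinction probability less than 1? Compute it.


Since mu = 2.1000 > 1, extinction prob q < 1.
Solve s = exp(mu*(s-1)) iteratively.
q = 0.1779

0.1779


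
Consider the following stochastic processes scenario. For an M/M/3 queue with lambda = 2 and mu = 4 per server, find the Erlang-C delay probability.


a = lambda/mu = 0.5000
rho = a/c = 0.1667
Erlang-C formula applied:
C(c,a) = 0.0152

0.0152


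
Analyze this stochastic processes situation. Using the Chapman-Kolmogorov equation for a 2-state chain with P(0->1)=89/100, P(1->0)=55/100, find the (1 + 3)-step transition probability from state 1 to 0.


P^4 = P^1 * P^3
Computing via matrix multiplication of the transition matrix.
Entry (1,0) of P^4 = 0.3676

0.3676


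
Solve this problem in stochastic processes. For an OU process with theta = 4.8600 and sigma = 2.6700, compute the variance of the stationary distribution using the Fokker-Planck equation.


Stationary variance = sigma^2 / (2*theta)
= 2.6700^2 / (2*4.8600)
= 7.1289 / 9.7200
= 0.7334

0.7334


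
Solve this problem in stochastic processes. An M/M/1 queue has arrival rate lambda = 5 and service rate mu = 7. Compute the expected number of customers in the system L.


rho = 5/7 = 0.7143
L = rho/(1-rho)
= 0.7143/0.2857
= 2.5000

2.5000


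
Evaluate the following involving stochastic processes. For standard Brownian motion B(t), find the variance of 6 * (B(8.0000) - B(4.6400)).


Var(alpha*(B(t)-B(s))) = alpha^2 * (t-s)
= 6^2 * (8.0000 - 4.6400)
= 36 * 3.3600
= 120.9600

120.9600


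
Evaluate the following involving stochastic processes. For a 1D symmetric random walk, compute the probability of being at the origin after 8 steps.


P(S(8) = 0) = C(8,4) / 4^4
= 70 / 256
= 0.2734

0.2734


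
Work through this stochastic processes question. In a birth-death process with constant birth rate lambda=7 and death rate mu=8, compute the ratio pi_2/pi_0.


For birth-death process, pi_n/pi_0 = (lambda/mu)^n
= (7/8)^2
= 0.7656

0.7656


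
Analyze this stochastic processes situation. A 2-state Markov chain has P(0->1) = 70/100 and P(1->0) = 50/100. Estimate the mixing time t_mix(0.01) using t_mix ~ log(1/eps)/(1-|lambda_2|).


lambda_2 = |1 - p01 - p10| = |1 - 0.7000 - 0.5000| = 0.2000
t_mix ~ log(1/eps)/(1 - |lambda_2|)
= log(100)/(1 - 0.2000) = 4.6052/0.8000
= 5.7565

5.7565


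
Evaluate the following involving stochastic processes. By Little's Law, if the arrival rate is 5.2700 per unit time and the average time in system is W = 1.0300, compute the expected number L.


Little's Law: L = lambda * W
= 5.2700 * 1.0300
= 5.4281

5.4281


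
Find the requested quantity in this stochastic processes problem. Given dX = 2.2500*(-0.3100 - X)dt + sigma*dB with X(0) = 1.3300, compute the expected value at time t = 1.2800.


E[X(t)] = mu + (X(0) - mu)*exp(-theta*t)
= -0.3100 + (1.3300 - -0.3100)*exp(-2.2500*1.2800)
= -0.3100 + 1.6400 * 0.0561
= -0.2179

-0.2179


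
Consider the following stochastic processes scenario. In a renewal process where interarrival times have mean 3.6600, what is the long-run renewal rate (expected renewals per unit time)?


Long-run renewal rate = 1/E(X)
= 1/3.6600
= 0.2732

0.2732


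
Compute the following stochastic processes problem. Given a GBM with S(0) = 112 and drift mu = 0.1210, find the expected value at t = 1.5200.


E[S(t)] = S(0) * exp(mu * t)
= 112 * exp(0.1210 * 1.5200)
= 112 * 1.2019
= 134.6150

134.6150


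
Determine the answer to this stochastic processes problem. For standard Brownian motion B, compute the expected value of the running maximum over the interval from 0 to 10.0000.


E(max B(s)) = sqrt(2t/pi)
= sqrt(2*10.0000/pi)
= sqrt(6.3662)
= 2.5231

2.5231


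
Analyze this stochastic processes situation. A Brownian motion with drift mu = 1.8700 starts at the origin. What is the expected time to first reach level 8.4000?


Expected first passage time = a/mu
= 8.4000/1.8700
= 4.4920

4.4920


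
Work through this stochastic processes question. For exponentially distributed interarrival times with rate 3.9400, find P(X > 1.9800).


P(X > t) = exp(-lambda * t)
= exp(-3.9400 * 1.9800)
= exp(-7.8012) = 4.0924e-04

4.0924e-04


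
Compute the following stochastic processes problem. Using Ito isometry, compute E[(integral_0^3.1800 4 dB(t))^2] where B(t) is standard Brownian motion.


By Ito isometry: E[(int f dB)^2] = int f^2 dt
= 4^2 * 3.1800
= 16 * 3.1800 = 50.8800

50.8800


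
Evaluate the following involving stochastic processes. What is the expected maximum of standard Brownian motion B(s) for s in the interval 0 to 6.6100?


E(max B(s)) = sqrt(2t/pi)
= sqrt(2*6.6100/pi)
= sqrt(4.2081)
= 2.0514

2.0514


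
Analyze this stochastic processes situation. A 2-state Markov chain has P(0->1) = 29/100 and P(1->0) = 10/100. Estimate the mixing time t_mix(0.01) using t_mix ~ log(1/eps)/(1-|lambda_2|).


lambda_2 = |1 - p01 - p10| = |1 - 0.2900 - 0.1000| = 0.6100
t_mix ~ log(1/eps)/(1 - |lambda_2|)
= log(100)/(1 - 0.6100) = 4.6052/0.3900
= 11.8081

11.8081


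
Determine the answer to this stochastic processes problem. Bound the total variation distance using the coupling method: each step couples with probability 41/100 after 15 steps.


TV distance bound <= (1-delta)^n
= (1 - 0.4100)^15
= 0.5900^15
= 3.6541e-04

3.6541e-04


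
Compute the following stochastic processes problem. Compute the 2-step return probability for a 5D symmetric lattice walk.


P(return in 2 steps) = P(reverse first step) = 1/(2d)
= 1/10
= 0.1000

0.1000


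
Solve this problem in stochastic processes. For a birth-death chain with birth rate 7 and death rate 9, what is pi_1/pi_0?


For birth-death process, pi_n/pi_0 = (lambda/mu)^n
= (7/9)^1
= 0.7778

0.7778


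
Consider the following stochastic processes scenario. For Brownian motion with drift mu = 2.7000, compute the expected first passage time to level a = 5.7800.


Expected first passage time = a/mu
= 5.7800/2.7000
= 2.1407

2.1407


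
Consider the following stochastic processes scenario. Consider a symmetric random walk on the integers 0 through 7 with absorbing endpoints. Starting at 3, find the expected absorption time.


For symmetric RW on 0,...,N with absorbing barriers, E(i) = i*(N-i)
E(3) = 3 * 4 = 12

12


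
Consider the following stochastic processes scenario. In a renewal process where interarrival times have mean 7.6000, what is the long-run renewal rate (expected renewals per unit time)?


Long-run renewal rate = 1/E(X)
= 1/7.6000
= 0.1316

0.1316


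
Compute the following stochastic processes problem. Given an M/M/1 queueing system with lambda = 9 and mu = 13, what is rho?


rho = lambda/mu
= 9/13
= 0.6923

0.6923


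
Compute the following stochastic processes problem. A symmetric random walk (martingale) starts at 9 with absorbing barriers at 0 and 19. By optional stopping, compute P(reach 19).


By optional stopping theorem: E(M at tau) = M(0) = 9
P(hit 19)*19 + P(hit 0)*0 = 9
P(hit 19) = (9 - 0)/(19 - 0) = 9/19 = 0.4737

0.4737


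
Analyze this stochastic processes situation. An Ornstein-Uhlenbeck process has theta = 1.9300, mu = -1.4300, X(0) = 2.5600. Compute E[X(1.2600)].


E[X(t)] = mu + (X(0) - mu)*exp(-theta*t)
= -1.4300 + (2.5600 - -1.4300)*exp(-1.9300*1.2600)
= -1.4300 + 3.9900 * 0.0879
= -1.0794

-1.0794


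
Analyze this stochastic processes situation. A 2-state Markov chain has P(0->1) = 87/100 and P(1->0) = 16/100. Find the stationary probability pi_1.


Stationary distribution: pi_0 = p10/(p01+p10), pi_1 = p01/(p01+p10)
p01 = 0.8700, p10 = 0.1600
pi_1 = 0.8447

0.8447


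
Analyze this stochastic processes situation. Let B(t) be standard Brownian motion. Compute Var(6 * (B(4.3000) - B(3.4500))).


Var(alpha*(B(t)-B(s))) = alpha^2 * (t-s)
= 6^2 * (4.3000 - 3.4500)
= 36 * 0.8500
= 30.6000

30.6000


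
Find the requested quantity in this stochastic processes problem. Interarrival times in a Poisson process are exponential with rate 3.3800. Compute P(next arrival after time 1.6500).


P(X > t) = exp(-lambda * t)
= exp(-3.3800 * 1.6500)
= exp(-5.5770) = 0.0038

0.0038


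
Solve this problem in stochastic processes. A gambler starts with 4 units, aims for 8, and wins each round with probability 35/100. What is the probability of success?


Gambler's ruin formula:
r = q/p = 0.6500/0.3500 = 1.8571
P(win) = (1 - r^i)/(1 - r^N)
= (1 - 1.8571^4)/(1 - 1.8571^8)
= 0.0775

0.0775


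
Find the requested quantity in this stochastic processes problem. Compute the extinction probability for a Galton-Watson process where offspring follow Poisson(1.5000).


Since mu = 1.5000 > 1, extinction prob q < 1.
Solve s = exp(mu*(s-1)) iteratively.
q = 0.4172

0.4172


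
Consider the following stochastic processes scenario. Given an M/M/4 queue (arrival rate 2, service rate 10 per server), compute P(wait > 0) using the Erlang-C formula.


a = lambda/mu = 0.2000
rho = a/c = 0.0500
Erlang-C formula applied:
C(c,a) = 5.7455e-05

5.7455e-05


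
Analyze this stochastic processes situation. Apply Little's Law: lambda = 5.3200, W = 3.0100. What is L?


Little's Law: L = lambda * W
= 5.3200 * 3.0100
= 16.0132

16.0132


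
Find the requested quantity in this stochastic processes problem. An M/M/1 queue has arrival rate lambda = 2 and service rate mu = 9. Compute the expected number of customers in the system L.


rho = 2/9 = 0.2222
L = rho/(1-rho)
= 0.2222/0.7778
= 0.2857

0.2857


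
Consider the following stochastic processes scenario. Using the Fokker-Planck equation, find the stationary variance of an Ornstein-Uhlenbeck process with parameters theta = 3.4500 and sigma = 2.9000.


Stationary variance = sigma^2 / (2*theta)
= 2.9000^2 / (2*3.4500)
= 8.4100 / 6.9000
= 1.2188

1.2188


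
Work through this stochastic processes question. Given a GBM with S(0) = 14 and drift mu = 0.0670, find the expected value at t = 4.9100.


E[S(t)] = S(0) * exp(mu * t)
= 14 * exp(0.0670 * 4.9100)
= 14 * 1.3895
= 19.4535

19.4535


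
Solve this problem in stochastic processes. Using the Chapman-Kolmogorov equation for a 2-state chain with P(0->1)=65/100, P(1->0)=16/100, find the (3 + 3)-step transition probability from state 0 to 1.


P^6 = P^3 * P^3
Computing via matrix multiplication of the transition matrix.
Entry (0,1) of P^6 = 0.8024

0.8024


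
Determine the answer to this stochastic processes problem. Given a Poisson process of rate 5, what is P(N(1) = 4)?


P(N(t)=k) = (lambda*t)^k * exp(-lambda*t) / k!
lambda*t = 5
= 5^4 * exp(-5) / 4!
= 625 * 0.0067 / 24
= 0.1755

0.1755


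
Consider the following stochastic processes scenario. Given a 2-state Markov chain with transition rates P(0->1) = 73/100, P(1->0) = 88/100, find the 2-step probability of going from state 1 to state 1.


Computing P^2 by matrix multiplication.
P = [[0.2700, 0.7300], [0.8800, 0.1200]]
After raising P to the power 2:
P^2(1,1) = 0.6568

0.6568


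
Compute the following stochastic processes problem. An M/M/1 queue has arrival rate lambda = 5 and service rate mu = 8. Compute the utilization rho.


rho = lambda/mu
= 5/8
= 0.6250

0.6250


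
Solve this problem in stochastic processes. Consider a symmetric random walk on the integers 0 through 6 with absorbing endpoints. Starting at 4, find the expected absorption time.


For symmetric RW on 0,...,N with absorbing barriers, E(i) = i*(N-i)
E(4) = 4 * 2 = 8

8


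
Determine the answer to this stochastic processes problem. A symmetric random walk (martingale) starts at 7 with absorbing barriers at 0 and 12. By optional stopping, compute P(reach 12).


By optional stopping theorem: E(M at tau) = M(0) = 7
P(hit 12)*12 + P(hit 0)*0 = 7
P(hit 12) = (7 - 0)/(12 - 0) = 7/12 = 0.5833

0.5833


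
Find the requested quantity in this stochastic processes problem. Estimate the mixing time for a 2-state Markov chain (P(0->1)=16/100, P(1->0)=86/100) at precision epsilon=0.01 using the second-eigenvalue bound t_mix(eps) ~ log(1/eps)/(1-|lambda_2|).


lambda_2 = |1 - p01 - p10| = |1 - 0.1600 - 0.8600| = 0.0200
t_mix ~ log(1/eps)/(1 - |lambda_2|)
= log(100)/(1 - 0.0200) = 4.6052/0.9800
= 4.6992

4.6992


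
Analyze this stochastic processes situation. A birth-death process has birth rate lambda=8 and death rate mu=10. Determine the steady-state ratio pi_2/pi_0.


For birth-death process, pi_n/pi_0 = (lambda/mu)^n
= (8/10)^2
= 0.6400

0.6400


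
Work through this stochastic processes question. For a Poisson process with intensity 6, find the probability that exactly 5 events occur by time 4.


P(N(t)=k) = (lambda*t)^k * exp(-lambda*t) / k!
lambda*t = 24
= 24^5 * exp(-24) / 5!
= 7962624 * 3.7751e-11 / 120
= 2.5050e-06

2.5050e-06


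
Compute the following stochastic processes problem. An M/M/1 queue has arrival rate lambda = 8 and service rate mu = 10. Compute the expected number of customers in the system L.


rho = 8/10 = 0.8000
L = rho/(1-rho)
= 0.8000/0.2000
= 4.0000

4.0000


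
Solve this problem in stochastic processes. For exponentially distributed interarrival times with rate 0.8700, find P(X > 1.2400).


P(X > t) = exp(-lambda * t)
= exp(-0.8700 * 1.2400)
= exp(-1.0788) = 0.3400

0.3400


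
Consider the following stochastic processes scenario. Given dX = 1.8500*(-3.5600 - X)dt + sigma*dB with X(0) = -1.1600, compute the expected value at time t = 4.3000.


E[X(t)] = mu + (X(0) - mu)*exp(-theta*t)
= -3.5600 + (-1.1600 - -3.5600)*exp(-1.8500*4.3000)
= -3.5600 + 2.4000 * 3.5090e-04
= -3.5592

-3.5592


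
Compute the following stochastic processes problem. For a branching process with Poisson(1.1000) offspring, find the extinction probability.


Since mu = 1.1000 > 1, extinction prob q < 1.
Solve s = exp(mu*(s-1)) iteratively.
q = 0.8239

0.8239


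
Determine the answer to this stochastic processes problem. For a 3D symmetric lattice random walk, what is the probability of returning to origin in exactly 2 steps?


P(return in 2 steps) = P(reverse first step) = 1/(2d)
= 1/6
= 0.1667

0.1667


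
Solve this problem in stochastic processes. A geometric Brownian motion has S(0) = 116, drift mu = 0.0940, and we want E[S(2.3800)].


E[S(t)] = S(0) * exp(mu * t)
= 116 * exp(0.0940 * 2.3800)
= 116 * 1.2507
= 145.0836

145.0836


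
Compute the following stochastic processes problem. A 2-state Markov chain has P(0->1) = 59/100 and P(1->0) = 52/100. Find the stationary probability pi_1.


Stationary distribution: pi_0 = p10/(p01+p10), pi_1 = p01/(p01+p10)
p01 = 0.5900, p10 = 0.5200
pi_1 = 0.5315

0.5315


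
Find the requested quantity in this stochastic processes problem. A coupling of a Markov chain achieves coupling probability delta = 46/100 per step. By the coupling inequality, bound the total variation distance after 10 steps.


TV distance bound <= (1-delta)^n
= (1 - 0.4600)^10
= 0.5400^10
= 0.0021

0.0021


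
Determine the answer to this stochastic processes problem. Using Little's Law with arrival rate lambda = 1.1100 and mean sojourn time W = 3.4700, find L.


Little's Law: L = lambda * W
= 1.1100 * 3.4700
= 3.8517

3.8517


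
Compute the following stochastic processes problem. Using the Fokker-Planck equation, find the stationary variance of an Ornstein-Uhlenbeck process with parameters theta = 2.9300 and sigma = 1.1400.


Stationary variance = sigma^2 / (2*theta)
= 1.1400^2 / (2*2.9300)
= 1.2996 / 5.8600
= 0.2218

0.2218


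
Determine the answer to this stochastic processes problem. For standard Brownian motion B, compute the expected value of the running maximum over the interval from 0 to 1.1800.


E(max B(s)) = sqrt(2t/pi)
= sqrt(2*1.1800/pi)
= sqrt(0.7512)
= 0.8667

0.8667


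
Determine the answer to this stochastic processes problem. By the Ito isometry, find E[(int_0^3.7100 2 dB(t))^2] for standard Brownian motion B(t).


By Ito isometry: E[(int f dB)^2] = int f^2 dt
= 2^2 * 3.7100
= 4 * 3.7100 = 14.8400

14.8400


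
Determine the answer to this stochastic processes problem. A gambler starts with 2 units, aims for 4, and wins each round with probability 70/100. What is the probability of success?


Gambler's ruin formula:
r = q/p = 0.3000/0.7000 = 0.4286
P(win) = (1 - r^i)/(1 - r^N)
= (1 - 0.4286^2)/(1 - 0.4286^4)
= 0.8448

0.8448


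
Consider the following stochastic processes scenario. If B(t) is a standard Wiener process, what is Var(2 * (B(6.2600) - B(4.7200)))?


Var(alpha*(B(t)-B(s))) = alpha^2 * (t-s)
= 2^2 * (6.2600 - 4.7200)
= 4 * 1.5400
= 6.1600

6.1600


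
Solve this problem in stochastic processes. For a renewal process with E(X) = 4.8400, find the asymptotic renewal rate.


Long-run renewal rate = 1/E(X)
= 1/4.8400
= 0.2066

0.2066


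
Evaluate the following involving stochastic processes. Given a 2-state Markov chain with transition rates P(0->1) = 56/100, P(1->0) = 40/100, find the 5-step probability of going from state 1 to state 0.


Computing P^5 by matrix multiplication.
P = [[0.4400, 0.5600], [0.4000, 0.6000]]
After raising P to the power 5:
P^5(1,0) = 0.4167

0.4167


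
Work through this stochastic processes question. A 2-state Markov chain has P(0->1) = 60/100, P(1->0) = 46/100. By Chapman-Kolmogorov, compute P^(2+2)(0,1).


P^4 = P^2 * P^2
Computing via matrix multiplication of the transition matrix.
Entry (0,1) of P^4 = 0.5660

0.5660


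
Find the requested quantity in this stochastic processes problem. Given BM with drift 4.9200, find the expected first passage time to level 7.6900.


Expected first passage time = a/mu
= 7.6900/4.9200
= 1.5630

1.5630


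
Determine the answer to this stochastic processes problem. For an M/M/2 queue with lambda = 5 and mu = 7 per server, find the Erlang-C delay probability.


a = lambda/mu = 0.7143
rho = a/c = 0.3571
Erlang-C formula applied:
C(c,a) = 0.1880

0.1880


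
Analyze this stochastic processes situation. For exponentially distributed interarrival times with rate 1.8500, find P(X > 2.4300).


P(X > t) = exp(-lambda * t)
= exp(-1.8500 * 2.4300)
= exp(-4.4955) = 0.0112

0.0112


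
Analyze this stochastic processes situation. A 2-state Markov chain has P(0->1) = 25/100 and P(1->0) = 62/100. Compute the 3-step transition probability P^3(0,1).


Computing P^3 by matrix multiplication.
P = [[0.7500, 0.2500], [0.6200, 0.3800]]
After raising P to the power 3:
P^3(0,1) = 0.2867

0.2867


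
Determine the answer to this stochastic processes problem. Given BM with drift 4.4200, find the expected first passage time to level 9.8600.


Expected first passage time = a/mu
= 9.8600/4.4200
= 2.2308

2.2308


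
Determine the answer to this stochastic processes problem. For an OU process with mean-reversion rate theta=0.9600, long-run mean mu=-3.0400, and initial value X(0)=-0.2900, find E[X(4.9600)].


E[X(t)] = mu + (X(0) - mu)*exp(-theta*t)
= -3.0400 + (-0.2900 - -3.0400)*exp(-0.9600*4.9600)
= -3.0400 + 2.7500 * 0.0086
= -3.0165

-3.0165


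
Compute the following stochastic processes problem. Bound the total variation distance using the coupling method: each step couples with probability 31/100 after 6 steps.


TV distance bound <= (1-delta)^n
= (1 - 0.3100)^6
= 0.6900^6
= 0.1079

0.1079


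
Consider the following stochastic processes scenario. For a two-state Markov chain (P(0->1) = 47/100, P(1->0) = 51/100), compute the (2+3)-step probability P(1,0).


P^5 = P^2 * P^3
Computing via matrix multiplication of the transition matrix.
Entry (1,0) of P^5 = 0.5204

0.5204


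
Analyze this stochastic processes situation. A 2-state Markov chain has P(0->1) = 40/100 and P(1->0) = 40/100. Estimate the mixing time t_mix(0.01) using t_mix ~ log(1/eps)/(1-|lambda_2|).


lambda_2 = |1 - p01 - p10| = |1 - 0.4000 - 0.4000| = 0.2000
t_mix ~ log(1/eps)/(1 - |lambda_2|)
= log(100)/(1 - 0.2000) = 4.6052/0.8000
= 5.7565

5.7565


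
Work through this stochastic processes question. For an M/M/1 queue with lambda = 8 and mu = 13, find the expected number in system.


rho = 8/13 = 0.6154
L = rho/(1-rho)
= 0.6154/0.3846
= 1.6000

1.6000


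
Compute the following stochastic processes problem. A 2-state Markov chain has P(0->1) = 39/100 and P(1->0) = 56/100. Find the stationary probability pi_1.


Stationary distribution: pi_0 = p10/(p01+p10), pi_1 = p01/(p01+p10)
p01 = 0.3900, p10 = 0.5600
pi_1 = 0.4105

0.4105


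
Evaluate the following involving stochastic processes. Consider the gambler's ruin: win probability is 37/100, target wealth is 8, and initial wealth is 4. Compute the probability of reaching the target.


Gambler's ruin formula:
r = q/p = 0.6300/0.3700 = 1.7027
P(win) = (1 - r^i)/(1 - r^N)
= (1 - 1.7027^4)/(1 - 1.7027^8)
= 0.1063

0.1063


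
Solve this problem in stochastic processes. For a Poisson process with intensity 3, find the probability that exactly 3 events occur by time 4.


P(N(t)=k) = (lambda*t)^k * exp(-lambda*t) / k!
lambda*t = 12
= 12^3 * exp(-12) / 3!
= 1728 * 6.1442e-06 / 6
= 0.0018

0.0018


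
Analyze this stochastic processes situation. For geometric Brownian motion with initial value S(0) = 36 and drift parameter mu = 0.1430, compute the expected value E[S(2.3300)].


E[S(t)] = S(0) * exp(mu * t)
= 36 * exp(0.1430 * 2.3300)
= 36 * 1.3954
= 50.2348

50.2348


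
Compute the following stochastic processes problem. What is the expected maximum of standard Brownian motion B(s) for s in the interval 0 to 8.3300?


E(max B(s)) = sqrt(2t/pi)
= sqrt(2*8.3300/pi)
= sqrt(5.3030)
= 2.3028

2.3028


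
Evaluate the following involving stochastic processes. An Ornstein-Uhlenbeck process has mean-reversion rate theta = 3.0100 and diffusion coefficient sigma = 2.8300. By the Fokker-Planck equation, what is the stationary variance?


Stationary variance = sigma^2 / (2*theta)
= 2.8300^2 / (2*3.0100)
= 8.0089 / 6.0200
= 1.3304

1.3304


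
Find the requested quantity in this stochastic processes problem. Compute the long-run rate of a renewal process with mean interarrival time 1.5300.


Long-run renewal rate = 1/E(X)
= 1/1.5300
= 0.6536

0.6536


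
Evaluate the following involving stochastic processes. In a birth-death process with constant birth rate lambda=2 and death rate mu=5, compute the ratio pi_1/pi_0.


For birth-death process, pi_n/pi_0 = (lambda/mu)^n
= (2/5)^1
= 0.4000

0.4000


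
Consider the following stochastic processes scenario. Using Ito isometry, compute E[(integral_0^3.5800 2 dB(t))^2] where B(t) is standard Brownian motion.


By Ito isometry: E[(int f dB)^2] = int f^2 dt
= 2^2 * 3.5800
= 4 * 3.5800 = 14.3200

14.3200


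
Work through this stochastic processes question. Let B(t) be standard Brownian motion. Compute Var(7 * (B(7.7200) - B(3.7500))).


Var(alpha*(B(t)-B(s))) = alpha^2 * (t-s)
= 7^2 * (7.7200 - 3.7500)
= 49 * 3.9700
= 194.5300

194.5300


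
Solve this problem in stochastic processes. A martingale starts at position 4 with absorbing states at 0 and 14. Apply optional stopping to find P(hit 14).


By optional stopping theorem: E(M at tau) = M(0) = 4
P(hit 14)*14 + P(hit 0)*0 = 4
P(hit 14) = (4 - 0)/(14 - 0) = 2/7 = 0.2857

0.2857


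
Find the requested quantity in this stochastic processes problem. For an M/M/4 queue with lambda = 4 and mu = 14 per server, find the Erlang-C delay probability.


a = lambda/mu = 0.2857
rho = a/c = 0.0714
Erlang-C formula applied:
C(c,a) = 2.2471e-04

2.2471e-04


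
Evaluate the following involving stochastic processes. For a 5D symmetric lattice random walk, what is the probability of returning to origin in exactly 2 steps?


P(return in 2 steps) = P(reverse first step) = 1/(2d)
= 1/10
= 0.1000

0.1000


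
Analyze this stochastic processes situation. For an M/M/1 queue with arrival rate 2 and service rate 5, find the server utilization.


rho = lambda/mu
= 2/5
= 0.4000

0.4000


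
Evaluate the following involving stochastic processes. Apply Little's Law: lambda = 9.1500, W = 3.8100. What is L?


Little's Law: L = lambda * W
= 9.1500 * 3.8100
= 34.8615

34.8615


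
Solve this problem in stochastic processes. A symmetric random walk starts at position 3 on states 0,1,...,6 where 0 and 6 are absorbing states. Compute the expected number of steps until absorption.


For symmetric RW on 0,...,N with absorbing barriers, E(i) = i*(N-i)
E(3) = 3 * 3 = 9

9


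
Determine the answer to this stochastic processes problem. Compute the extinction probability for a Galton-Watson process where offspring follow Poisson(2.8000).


Since mu = 2.8000 > 1, extinction prob q < 1.
Solve s = exp(mu*(s-1)) iteratively.
q = 0.0750

0.0750


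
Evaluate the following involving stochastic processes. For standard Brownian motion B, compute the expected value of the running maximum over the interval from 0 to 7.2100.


E(max B(s)) = sqrt(2t/pi)
= sqrt(2*7.2100/pi)
= sqrt(4.5900)
= 2.1424

2.1424


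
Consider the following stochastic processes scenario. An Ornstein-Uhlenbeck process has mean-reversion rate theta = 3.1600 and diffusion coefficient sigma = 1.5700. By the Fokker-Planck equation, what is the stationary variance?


Stationary variance = sigma^2 / (2*theta)
= 1.5700^2 / (2*3.1600)
= 2.4649 / 6.3200
= 0.3900

0.3900


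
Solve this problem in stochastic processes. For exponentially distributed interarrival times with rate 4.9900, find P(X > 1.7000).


P(X > t) = exp(-lambda * t)
= exp(-4.9900 * 1.7000)
= exp(-8.4830) = 2.0696e-04

2.0696e-04


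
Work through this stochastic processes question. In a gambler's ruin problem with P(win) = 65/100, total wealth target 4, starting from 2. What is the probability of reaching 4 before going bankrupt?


Gambler's ruin formula:
r = q/p = 0.3500/0.6500 = 0.5385
P(win) = (1 - r^i)/(1 - r^N)
= (1 - 0.5385^2)/(1 - 0.5385^4)
= 0.7752

0.7752


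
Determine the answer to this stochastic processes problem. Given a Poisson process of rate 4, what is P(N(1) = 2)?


P(N(t)=k) = (lambda*t)^k * exp(-lambda*t) / k!
lambda*t = 4
= 4^2 * exp(-4) / 2!
= 16 * 0.0183 / 2
= 0.1465

0.1465


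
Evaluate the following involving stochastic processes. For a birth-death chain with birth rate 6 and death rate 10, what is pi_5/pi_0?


For birth-death process, pi_n/pi_0 = (lambda/mu)^n
= (6/10)^5
= 0.0778

0.0778


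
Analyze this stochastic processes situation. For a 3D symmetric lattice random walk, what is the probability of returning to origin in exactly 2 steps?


P(return in 2 steps) = P(reverse first step) = 1/(2d)
= 1/6
= 0.1667

0.1667


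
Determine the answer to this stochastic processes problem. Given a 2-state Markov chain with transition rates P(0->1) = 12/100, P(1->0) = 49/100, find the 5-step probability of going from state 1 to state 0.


Computing P^5 by matrix multiplication.
P = [[0.8800, 0.1200], [0.4900, 0.5100]]
After raising P to the power 5:
P^5(1,0) = 0.7960

0.7960


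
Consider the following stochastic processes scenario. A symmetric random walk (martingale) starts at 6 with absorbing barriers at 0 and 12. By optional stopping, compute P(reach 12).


By optional stopping theorem: E(M at tau) = M(0) = 6
P(hit 12)*12 + P(hit 0)*0 = 6
P(hit 12) = (6 - 0)/(12 - 0) = 1/2 = 0.5000

0.5000


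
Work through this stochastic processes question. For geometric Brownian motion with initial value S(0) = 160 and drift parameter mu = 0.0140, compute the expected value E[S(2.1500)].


E[S(t)] = S(0) * exp(mu * t)
= 160 * exp(0.0140 * 2.1500)
= 160 * 1.0306
= 164.8892

164.8892


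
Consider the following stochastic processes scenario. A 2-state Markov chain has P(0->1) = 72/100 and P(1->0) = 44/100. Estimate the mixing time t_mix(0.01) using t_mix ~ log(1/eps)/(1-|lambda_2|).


lambda_2 = |1 - p01 - p10| = |1 - 0.7200 - 0.4400| = 0.1600
t_mix ~ log(1/eps)/(1 - |lambda_2|)
= log(100)/(1 - 0.1600) = 4.6052/0.8400
= 5.4823

5.4823


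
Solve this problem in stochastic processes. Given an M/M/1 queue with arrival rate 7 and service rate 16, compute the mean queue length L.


rho = 7/16 = 0.4375
L = rho/(1-rho)
= 0.4375/0.5625
= 0.7778

0.7778


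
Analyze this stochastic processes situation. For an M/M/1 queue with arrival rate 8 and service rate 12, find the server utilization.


rho = lambda/mu
= 8/12
= 0.6667

0.6667


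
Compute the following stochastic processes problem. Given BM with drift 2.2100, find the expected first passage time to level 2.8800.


Expected first passage time = a/mu
= 2.8800/2.2100
= 1.3032

1.3032


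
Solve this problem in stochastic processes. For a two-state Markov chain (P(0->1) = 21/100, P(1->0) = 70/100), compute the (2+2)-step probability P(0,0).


P^4 = P^2 * P^2
Computing via matrix multiplication of the transition matrix.
Entry (0,0) of P^4 = 0.7692

0.7692


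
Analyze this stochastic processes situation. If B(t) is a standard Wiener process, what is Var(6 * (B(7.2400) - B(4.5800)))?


Var(alpha*(B(t)-B(s))) = alpha^2 * (t-s)
= 6^2 * (7.2400 - 4.5800)
= 36 * 2.6600
= 95.7600

95.7600


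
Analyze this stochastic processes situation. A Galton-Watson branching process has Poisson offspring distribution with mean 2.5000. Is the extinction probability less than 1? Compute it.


Since mu = 2.5000 > 1, extinction prob q < 1.
Solve s = exp(mu*(s-1)) iteratively.
q = 0.1074

0.1074


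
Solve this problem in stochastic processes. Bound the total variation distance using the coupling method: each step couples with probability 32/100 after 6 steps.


TV distance bound <= (1-delta)^n
= (1 - 0.3200)^6
= 0.6800^6
= 0.0989

0.0989


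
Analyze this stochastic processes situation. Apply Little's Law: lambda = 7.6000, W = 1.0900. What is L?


Little's Law: L = lambda * W
= 7.6000 * 1.0900
= 8.2840

8.2840


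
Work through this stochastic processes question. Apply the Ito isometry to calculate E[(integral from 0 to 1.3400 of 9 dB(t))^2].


By Ito isometry: E[(int f dB)^2] = int f^2 dt
= 9^2 * 1.3400
= 81 * 1.3400 = 108.5400

108.5400


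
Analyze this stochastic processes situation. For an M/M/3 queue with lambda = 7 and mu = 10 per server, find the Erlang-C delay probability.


a = lambda/mu = 0.7000
rho = a/c = 0.2333
Erlang-C formula applied:
C(c,a) = 0.0369

0.0369


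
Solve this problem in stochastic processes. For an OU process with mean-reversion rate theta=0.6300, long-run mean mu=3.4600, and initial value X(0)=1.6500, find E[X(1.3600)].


E[X(t)] = mu + (X(0) - mu)*exp(-theta*t)
= 3.4600 + (1.6500 - 3.4600)*exp(-0.6300*1.3600)
= 3.4600 + -1.8100 * 0.4245
= 2.6916

2.6916


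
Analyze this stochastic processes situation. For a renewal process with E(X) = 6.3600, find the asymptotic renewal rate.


Long-run renewal rate = 1/E(X)
= 1/6.3600
= 0.1572

0.1572


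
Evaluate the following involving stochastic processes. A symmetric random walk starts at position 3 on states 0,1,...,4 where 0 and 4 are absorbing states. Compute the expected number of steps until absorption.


For symmetric RW on 0,...,N with absorbing barriers, E(i) = i*(N-i)
E(3) = 3 * 1 = 3

3


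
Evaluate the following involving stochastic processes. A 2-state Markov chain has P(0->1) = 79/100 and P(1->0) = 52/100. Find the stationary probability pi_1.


Stationary distribution: pi_0 = p10/(p01+p10), pi_1 = p01/(p01+p10)
p01 = 0.7900, p10 = 0.5200
pi_1 = 0.6031

0.6031


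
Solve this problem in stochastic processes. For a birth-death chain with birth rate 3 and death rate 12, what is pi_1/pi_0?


For birth-death process, pi_n/pi_0 = (lambda/mu)^n
= (3/12)^1
= 0.2500

0.2500


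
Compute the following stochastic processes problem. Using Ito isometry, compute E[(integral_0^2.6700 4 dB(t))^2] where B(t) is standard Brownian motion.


By Ito isometry: E[(int f dB)^2] = int f^2 dt
= 4^2 * 2.6700
= 16 * 2.6700 = 42.7200

42.7200


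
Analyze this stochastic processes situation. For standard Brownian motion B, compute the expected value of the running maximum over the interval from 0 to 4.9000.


E(max B(s)) = sqrt(2t/pi)
= sqrt(2*4.9000/pi)
= sqrt(3.1194)
= 1.7662

1.7662


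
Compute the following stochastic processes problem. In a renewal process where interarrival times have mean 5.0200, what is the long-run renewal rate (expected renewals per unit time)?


Long-run renewal rate = 1/E(X)
= 1/5.0200
= 0.1992

0.1992


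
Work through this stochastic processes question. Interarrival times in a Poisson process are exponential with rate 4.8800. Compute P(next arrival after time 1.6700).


P(X > t) = exp(-lambda * t)
= exp(-4.8800 * 1.6700)
= exp(-8.1496) = 2.8885e-04

2.8885e-04


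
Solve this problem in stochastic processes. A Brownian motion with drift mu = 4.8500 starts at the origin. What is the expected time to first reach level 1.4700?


Expected first passage time = a/mu
= 1.4700/4.8500
= 0.3031

0.3031


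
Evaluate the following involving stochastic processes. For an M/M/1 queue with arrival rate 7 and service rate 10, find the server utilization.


rho = lambda/mu
= 7/10
= 0.7000

0.7000


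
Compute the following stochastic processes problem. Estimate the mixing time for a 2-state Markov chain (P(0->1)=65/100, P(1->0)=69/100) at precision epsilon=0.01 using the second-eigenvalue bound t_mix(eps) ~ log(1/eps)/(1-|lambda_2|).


lambda_2 = |1 - p01 - p10| = |1 - 0.6500 - 0.6900| = 0.3400
t_mix ~ log(1/eps)/(1 - |lambda_2|)
= log(100)/(1 - 0.3400) = 4.6052/0.6600
= 6.9775

6.9775


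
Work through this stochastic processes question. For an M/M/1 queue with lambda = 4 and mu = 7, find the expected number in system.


rho = 4/7 = 0.5714
L = rho/(1-rho)
= 0.5714/0.4286
= 1.3333

1.3333


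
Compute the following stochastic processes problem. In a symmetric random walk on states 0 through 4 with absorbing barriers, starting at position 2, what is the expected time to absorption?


For symmetric RW on 0,...,N with absorbing barriers, E(i) = i*(N-i)
E(2) = 2 * 2 = 4

4


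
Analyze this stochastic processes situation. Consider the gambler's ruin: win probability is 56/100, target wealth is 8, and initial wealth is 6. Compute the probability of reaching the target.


Gambler's ruin formula:
r = q/p = 0.4400/0.5600 = 0.7857
P(win) = (1 - r^i)/(1 - r^N)
= (1 - 0.7857^6)/(1 - 0.7857^8)
= 0.8947

0.8947


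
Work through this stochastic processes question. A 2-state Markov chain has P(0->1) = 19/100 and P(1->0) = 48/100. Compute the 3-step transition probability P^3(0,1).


Computing P^3 by matrix multiplication.
P = [[0.8100, 0.1900], [0.4800, 0.5200]]
After raising P to the power 3:
P^3(0,1) = 0.2734

0.2734


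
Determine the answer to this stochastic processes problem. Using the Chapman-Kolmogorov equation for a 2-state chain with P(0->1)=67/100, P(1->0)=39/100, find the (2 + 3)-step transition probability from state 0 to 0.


P^5 = P^2 * P^3
Computing via matrix multiplication of the transition matrix.
Entry (0,0) of P^5 = 0.3679

0.3679
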